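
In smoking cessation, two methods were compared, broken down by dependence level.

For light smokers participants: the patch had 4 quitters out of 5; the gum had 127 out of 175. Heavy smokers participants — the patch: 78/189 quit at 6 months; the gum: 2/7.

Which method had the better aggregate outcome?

the gum

Light smokers: the patch 4/5 = 80.0%, the gum 127/175 = 72.6% → the patch
Heavy smokers: the patch 78/189 = 41.3%, the gum 2/7 = 28.6% → the patch
Overall: the patch 82/194 = 42.3%, the gum 129/182 = 70.9% → the gum
(The patch wins every dependence group but the gum wins overall — the patch's participants skew toward the low-rate heavy smokers group.)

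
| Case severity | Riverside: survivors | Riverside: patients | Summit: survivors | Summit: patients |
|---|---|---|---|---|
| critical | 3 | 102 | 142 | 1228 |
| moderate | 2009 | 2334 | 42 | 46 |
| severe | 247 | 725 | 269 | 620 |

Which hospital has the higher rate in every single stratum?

Critical: Riverside 3/102 = 2.9%, Summit 142/1228 = 11.6% → Summit
Moderate: Riverside 2009/2334 = 86.1%, Summit 42/46 = 91.3% → Summit
Severe: Riverside 247/725 = 34.1%, Summit 269/620 = 43.4% → Summit
Summit has the higher rate in all 3 groups.

Summit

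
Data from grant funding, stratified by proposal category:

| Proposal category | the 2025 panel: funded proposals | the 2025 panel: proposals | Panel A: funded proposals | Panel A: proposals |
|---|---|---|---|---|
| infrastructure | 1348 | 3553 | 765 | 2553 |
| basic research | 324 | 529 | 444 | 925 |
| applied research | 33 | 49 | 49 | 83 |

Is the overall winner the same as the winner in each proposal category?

Infrastructure: the 2025 panel 1348/3553 = 37.9%, Panel A 765/2553 = 30.0% → the 2025 panel
Basic research: the 2025 panel 324/529 = 61.2%, Panel A 444/925 = 48.0% → the 2025 panel
Applied research: the 2025 panel 33/49 = 67.3%, Panel A 49/83 = 59.0% → the 2025 panel
Overall: the 2025 panel 1705/4131 = 41.3%, Panel A 1258/3561 = 35.3% → the 2025 panel
The 2025 panel wins overall and in every proposal group — no reversal.

Yes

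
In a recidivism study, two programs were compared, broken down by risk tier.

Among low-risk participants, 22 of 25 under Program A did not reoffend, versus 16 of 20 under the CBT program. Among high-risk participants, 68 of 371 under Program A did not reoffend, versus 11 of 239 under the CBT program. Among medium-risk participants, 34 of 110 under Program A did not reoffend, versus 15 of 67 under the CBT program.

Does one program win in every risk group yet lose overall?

Low-risk: Program A 22/25 = 88.0%, the CBT program 16/20 = 80.0% → Program A
High-risk: Program A 68/371 = 18.3%, the CBT program 11/239 = 4.6% → Program A
Medium-risk: Program A 34/110 = 30.9%, the CBT program 15/67 = 22.4% → Program A
Overall: Program A 124/506 = 24.5%, the CBT program 42/326 = 12.9% → Program A
Program A wins overall and in every risk group — no reversal.

No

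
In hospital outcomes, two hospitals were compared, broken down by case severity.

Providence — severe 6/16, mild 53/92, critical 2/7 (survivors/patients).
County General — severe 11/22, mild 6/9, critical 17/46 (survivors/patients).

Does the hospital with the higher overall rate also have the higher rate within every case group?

No

Severe: Providence 6/16 = 37.5%, County General 11/22 = 50.0% → County General
Mild: Providence 53/92 = 57.6%, County General 6/9 = 66.7% → County General
Critical: Providence 2/7 = 28.6%, County General 17/46 = 37.0% → County General
Overall: Providence 61/115 = 53.0%, County General 34/77 = 44.2% → Providence
County General wins each case group but Providence wins overall — the comparison reverses. County General's patients skew toward critical, which has a lower base rate.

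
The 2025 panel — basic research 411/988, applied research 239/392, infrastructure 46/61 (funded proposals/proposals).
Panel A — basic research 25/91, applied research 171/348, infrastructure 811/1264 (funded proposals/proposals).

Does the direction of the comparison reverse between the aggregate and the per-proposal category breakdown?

Basic research: the 2025 panel 411/988 = 41.6%, Panel A 25/91 = 27.5% → the 2025 panel
Applied research: the 2025 panel 239/392 = 61.0%, Panel A 171/348 = 49.1% → the 2025 panel
Infrastructure: the 2025 panel 46/61 = 75.4%, Panel A 811/1264 = 64.2% → the 2025 panel
Overall: the 2025 panel 696/1441 = 48.3%, Panel A 1007/1703 = 59.1% → Panel A
The 2025 panel wins each proposal group but Panel A wins overall — the comparison reverses. The 2025 panel's proposals skew toward basic research, which has a lower base rate.

Yes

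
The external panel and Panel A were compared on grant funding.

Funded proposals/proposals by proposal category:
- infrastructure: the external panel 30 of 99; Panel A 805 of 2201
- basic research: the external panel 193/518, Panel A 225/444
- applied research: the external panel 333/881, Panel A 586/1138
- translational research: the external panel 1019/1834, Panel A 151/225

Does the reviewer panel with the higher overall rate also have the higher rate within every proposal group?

No

Infrastructure: the external panel 30/99 = 30.3%, Panel A 805/2201 = 36.6% → Panel A
Basic research: the external panel 193/518 = 37.3%, Panel A 225/444 = 50.7% → Panel A
Applied research: the external panel 333/881 = 37.8%, Panel A 586/1138 = 51.5% → Panel A
Translational research: the external panel 1019/1834 = 55.6%, Panel A 151/225 = 67.1% → Panel A
Overall: the external panel 1575/3332 = 47.3%, Panel A 1767/4008 = 44.1% → the external panel
Panel A wins each proposal group but the external panel wins overall — the comparison reverses. Panel A's proposals skew toward infrastructure, which has a lower base rate.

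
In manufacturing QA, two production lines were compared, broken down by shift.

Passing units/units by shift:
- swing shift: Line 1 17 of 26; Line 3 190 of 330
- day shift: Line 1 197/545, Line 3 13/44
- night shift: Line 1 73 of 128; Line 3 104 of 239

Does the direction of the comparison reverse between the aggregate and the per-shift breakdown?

Yes

Swing shift: Line 1 17/26 = 65.4%, Line 3 190/330 = 57.6% → Line 1
Day shift: Line 1 197/545 = 36.1%, Line 3 13/44 = 29.5% → Line 1
Night shift: Line 1 73/128 = 57.0%, Line 3 104/239 = 43.5% → Line 1
Overall: Line 1 287/699 = 41.1%, Line 3 307/613 = 50.1% → Line 3
Line 1 wins each shift group but Line 3 wins overall — the comparison reverses. Line 1's units skew toward day shift, which has a lower base rate.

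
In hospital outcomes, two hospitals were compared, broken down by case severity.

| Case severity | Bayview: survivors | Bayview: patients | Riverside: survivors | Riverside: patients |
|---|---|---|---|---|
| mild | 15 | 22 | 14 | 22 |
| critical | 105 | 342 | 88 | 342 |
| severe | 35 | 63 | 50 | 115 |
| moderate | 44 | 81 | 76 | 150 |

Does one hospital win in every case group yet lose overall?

Mild: Bayview 15/22 = 68.2%, Riverside 14/22 = 63.6% → Bayview
Critical: Bayview 105/342 = 30.7%, Riverside 88/342 = 25.7% → Bayview
Severe: Bayview 35/63 = 55.6%, Riverside 50/115 = 43.5% → Bayview
Moderate: Bayview 44/81 = 54.3%, Riverside 76/150 = 50.7% → Bayview
Overall: Bayview 199/508 = 39.2%, Riverside 228/629 = 36.2% → Bayview
Bayview wins overall and in every case group — no reversal.

No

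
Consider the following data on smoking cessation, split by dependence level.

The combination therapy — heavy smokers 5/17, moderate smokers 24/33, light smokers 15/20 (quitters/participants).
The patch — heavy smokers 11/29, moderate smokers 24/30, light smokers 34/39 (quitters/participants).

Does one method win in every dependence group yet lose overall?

Heavy smokers: the combination therapy 5/17 = 29.4%, the patch 11/29 = 37.9% → the patch
Moderate smokers: the combination therapy 24/33 = 72.7%, the patch 24/30 = 80.0% → the patch
Light smokers: the combination therapy 15/20 = 75.0%, the patch 34/39 = 87.2% → the patch
Overall: the combination therapy 44/70 = 62.9%, the patch 69/98 = 70.4% → the patch
The patch wins overall and in every dependence group — no reversal.

No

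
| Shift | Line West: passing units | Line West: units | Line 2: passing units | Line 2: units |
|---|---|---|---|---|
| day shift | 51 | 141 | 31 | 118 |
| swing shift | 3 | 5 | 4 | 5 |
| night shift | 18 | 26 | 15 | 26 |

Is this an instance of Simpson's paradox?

No

Day shift: Line West 51/141 = 36.2%, Line 2 31/118 = 26.3% → Line West
Swing shift: Line West 3/5 = 60.0%, Line 2 4/5 = 80.0% → Line 2
Night shift: Line West 18/26 = 69.2%, Line 2 15/26 = 57.7% → Line West
Overall: Line West 72/172 = 41.9%, Line 2 50/149 = 33.6% → Line West
Neither sweeps: Line West wins 2 of 3 groups, Line 2 wins 1. Line West wins overall but not every group — no Simpson reversal.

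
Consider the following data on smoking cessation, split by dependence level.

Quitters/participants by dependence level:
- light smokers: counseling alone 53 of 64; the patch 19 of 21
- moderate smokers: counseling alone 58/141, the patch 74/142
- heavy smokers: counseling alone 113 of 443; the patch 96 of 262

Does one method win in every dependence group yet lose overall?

No

Light smokers: counseling alone 53/64 = 82.8%, the patch 19/21 = 90.5% → the patch
Moderate smokers: counseling alone 58/141 = 41.1%, the patch 74/142 = 52.1% → the patch
Heavy smokers: counseling alone 113/443 = 25.5%, the patch 96/262 = 36.6% → the patch
Overall: counseling alone 224/648 = 34.6%, the patch 189/425 = 44.5% → the patch
The patch wins overall and in every dependence group — no reversal.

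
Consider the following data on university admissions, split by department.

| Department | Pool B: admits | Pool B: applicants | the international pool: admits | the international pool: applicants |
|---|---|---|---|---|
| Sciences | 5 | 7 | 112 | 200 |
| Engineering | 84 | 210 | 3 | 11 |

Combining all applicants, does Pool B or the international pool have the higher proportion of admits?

Sciences: Pool B 5/7 = 71.4%, the international pool 112/200 = 56.0% → Pool B
Engineering: Pool B 84/210 = 40.0%, the international pool 3/11 = 27.3% → Pool B
Overall: Pool B 89/217 = 41.0%, the international pool 115/211 = 54.5% → the international pool
(Pool B wins every department group but the international pool wins overall — Pool B's applicants skew toward the low-rate Engineering group.)

the international pool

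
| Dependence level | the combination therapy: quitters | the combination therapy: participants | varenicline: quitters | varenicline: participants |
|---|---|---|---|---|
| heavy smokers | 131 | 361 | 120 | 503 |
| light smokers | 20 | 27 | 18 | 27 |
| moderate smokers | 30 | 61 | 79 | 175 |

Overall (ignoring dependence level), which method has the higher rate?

Heavy smokers: the combination therapy 131/361 = 36.3%, varenicline 120/503 = 23.9% → the combination therapy
Light smokers: the combination therapy 20/27 = 74.1%, varenicline 18/27 = 66.7% → the combination therapy
Moderate smokers: the combination therapy 30/61 = 49.2%, varenicline 79/175 = 45.1% → the combination therapy
Overall: the combination therapy 181/449 = 40.3%, varenicline 217/705 = 30.8% → the combination therapy

the combination therapy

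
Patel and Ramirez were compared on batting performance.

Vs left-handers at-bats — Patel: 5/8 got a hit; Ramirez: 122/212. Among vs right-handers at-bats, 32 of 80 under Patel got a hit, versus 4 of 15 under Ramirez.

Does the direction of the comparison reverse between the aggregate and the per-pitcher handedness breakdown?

Vs left-handers: Patel 5/8 = 62.5%, Ramirez 122/212 = 57.5% → Patel
Vs right-handers: Patel 32/80 = 40.0%, Ramirez 4/15 = 26.7% → Patel
Overall: Patel 37/88 = 42.0%, Ramirez 126/227 = 55.5% → Ramirez
Patel wins each pitcher group but Ramirez wins overall — the comparison reverses. Patel's at-bats skew toward vs right-handers, which has a lower base rate.

Yes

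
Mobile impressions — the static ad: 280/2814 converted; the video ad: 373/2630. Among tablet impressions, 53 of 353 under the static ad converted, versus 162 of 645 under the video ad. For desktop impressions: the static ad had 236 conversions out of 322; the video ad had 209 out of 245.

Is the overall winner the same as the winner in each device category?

Yes

Mobile: the static ad 280/2814 = 10.0%, the video ad 373/2630 = 14.2% → the video ad
Tablet: the static ad 53/353 = 15.0%, the video ad 162/645 = 25.1% → the video ad
Desktop: the static ad 236/322 = 73.3%, the video ad 209/245 = 85.3% → the video ad
Overall: the static ad 569/3489 = 16.3%, the video ad 744/3520 = 21.1% → the video ad
The video ad wins overall and in every device group — no reversal.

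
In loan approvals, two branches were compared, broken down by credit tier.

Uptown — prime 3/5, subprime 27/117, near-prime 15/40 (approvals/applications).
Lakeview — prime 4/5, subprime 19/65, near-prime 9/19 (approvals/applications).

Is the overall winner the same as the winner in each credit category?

Prime: Uptown 3/5 = 60.0%, Lakeview 4/5 = 80.0% → Lakeview
Subprime: Uptown 27/117 = 23.1%, Lakeview 19/65 = 29.2% → Lakeview
Near-prime: Uptown 15/40 = 37.5%, Lakeview 9/19 = 47.4% → Lakeview
Overall: Uptown 45/162 = 27.8%, Lakeview 32/89 = 36.0% → Lakeview
Lakeview wins overall and in every credit group — no reversal.

Yes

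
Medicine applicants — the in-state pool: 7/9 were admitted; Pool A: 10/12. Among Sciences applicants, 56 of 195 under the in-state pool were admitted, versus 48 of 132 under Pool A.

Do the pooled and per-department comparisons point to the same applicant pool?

Yes

Medicine: the in-state pool 7/9 = 77.8%, Pool A 10/12 = 83.3% → Pool A
Sciences: the in-state pool 56/195 = 28.7%, Pool A 48/132 = 36.4% → Pool A
Overall: the in-state pool 63/204 = 30.9%, Pool A 58/144 = 40.3% → Pool A
Pool A wins overall and in every department group — no reversal.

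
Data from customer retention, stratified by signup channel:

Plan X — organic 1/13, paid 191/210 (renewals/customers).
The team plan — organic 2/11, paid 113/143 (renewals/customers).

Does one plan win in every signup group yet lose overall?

Organic: Plan X 1/13 = 7.7%, the team plan 2/11 = 18.2% → the team plan
Paid: Plan X 191/210 = 91.0%, the team plan 113/143 = 79.0% → Plan X
Overall: Plan X 192/223 = 86.1%, the team plan 115/154 = 74.7% → Plan X
Neither sweeps: Plan X wins 1 of 2 groups, the team plan wins 1. Plan X wins overall but not every group — no Simpson reversal.

No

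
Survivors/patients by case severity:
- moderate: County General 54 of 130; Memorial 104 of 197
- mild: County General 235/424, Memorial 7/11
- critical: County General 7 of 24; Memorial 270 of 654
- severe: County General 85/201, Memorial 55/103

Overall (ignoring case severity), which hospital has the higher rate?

Moderate: County General 54/130 = 41.5%, Memorial 104/197 = 52.8% → Memorial
Mild: County General 235/424 = 55.4%, Memorial 7/11 = 63.6% → Memorial
Critical: County General 7/24 = 29.2%, Memorial 270/654 = 41.3% → Memorial
Severe: County General 85/201 = 42.3%, Memorial 55/103 = 53.4% → Memorial
Overall: County General 381/779 = 48.9%, Memorial 436/965 = 45.2% → County General
(Memorial wins every case group but County General wins overall — Memorial's patients skew toward the low-rate critical group.)

County General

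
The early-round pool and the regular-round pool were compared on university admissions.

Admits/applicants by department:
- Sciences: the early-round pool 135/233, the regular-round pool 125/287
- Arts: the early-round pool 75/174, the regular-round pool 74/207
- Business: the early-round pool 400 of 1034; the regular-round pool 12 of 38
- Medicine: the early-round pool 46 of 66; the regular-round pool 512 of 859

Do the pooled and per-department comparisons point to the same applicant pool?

No

Sciences: the early-round pool 135/233 = 57.9%, the regular-round pool 125/287 = 43.6% → the early-round pool
Arts: the early-round pool 75/174 = 43.1%, the regular-round pool 74/207 = 35.7% → the early-round pool
Business: the early-round pool 400/1034 = 38.7%, the regular-round pool 12/38 = 31.6% → the early-round pool
Medicine: the early-round pool 46/66 = 69.7%, the regular-round pool 512/859 = 59.6% → the early-round pool
Overall: the early-round pool 656/1507 = 43.5%, the regular-round pool 723/1391 = 52.0% → the regular-round pool
The early-round pool wins each department group but the regular-round pool wins overall — the comparison reverses. The early-round pool's applicants skew toward Business, which has a lower base rate.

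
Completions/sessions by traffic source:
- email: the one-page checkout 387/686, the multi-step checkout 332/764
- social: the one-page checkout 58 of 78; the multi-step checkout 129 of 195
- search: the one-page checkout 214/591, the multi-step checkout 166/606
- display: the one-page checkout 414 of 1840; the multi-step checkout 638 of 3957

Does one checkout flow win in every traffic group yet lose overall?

No

Email: the one-page checkout 387/686 = 56.4%, the multi-step checkout 332/764 = 43.5% → the one-page checkout
Social: the one-page checkout 58/78 = 74.4%, the multi-step checkout 129/195 = 66.2% → the one-page checkout
Search: the one-page checkout 214/591 = 36.2%, the multi-step checkout 166/606 = 27.4% → the one-page checkout
Display: the one-page checkout 414/1840 = 22.5%, the multi-step checkout 638/3957 = 16.1% → the one-page checkout
Overall: the one-page checkout 1073/3195 = 33.6%, the multi-step checkout 1265/5522 = 22.9% → the one-page checkout
The one-page checkout wins overall and in every traffic group — no reversal.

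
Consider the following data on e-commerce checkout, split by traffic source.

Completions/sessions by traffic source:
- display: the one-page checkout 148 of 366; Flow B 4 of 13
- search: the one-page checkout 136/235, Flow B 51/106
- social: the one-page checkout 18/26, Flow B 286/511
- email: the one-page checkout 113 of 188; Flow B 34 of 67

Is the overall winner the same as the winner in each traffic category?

Display: the one-page checkout 148/366 = 40.4%, Flow B 4/13 = 30.8% → the one-page checkout
Search: the one-page checkout 136/235 = 57.9%, Flow B 51/106 = 48.1% → the one-page checkout
Social: the one-page checkout 18/26 = 69.2%, Flow B 286/511 = 56.0% → the one-page checkout
Email: the one-page checkout 113/188 = 60.1%, Flow B 34/67 = 50.7% → the one-page checkout
Overall: the one-page checkout 415/815 = 50.9%, Flow B 375/697 = 53.8% → Flow B
The one-page checkout wins each traffic group but Flow B wins overall — the comparison reverses. The one-page checkout's sessions skew toward display, which has a lower base rate.

No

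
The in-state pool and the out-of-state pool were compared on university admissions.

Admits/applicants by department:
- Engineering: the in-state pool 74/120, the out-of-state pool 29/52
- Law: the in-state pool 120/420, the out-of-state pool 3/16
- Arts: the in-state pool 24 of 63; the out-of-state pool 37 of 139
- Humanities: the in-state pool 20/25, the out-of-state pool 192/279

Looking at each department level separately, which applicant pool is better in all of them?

Engineering: the in-state pool 74/120 = 61.7%, the out-of-state pool 29/52 = 55.8% → the in-state pool
Law: the in-state pool 120/420 = 28.6%, the out-of-state pool 3/16 = 18.8% → the in-state pool
Arts: the in-state pool 24/63 = 38.1%, the out-of-state pool 37/139 = 26.6% → the in-state pool
Humanities: the in-state pool 20/25 = 80.0%, the out-of-state pool 192/279 = 68.8% → the in-state pool
The in-state pool has the higher rate in all 4 groups.

the in-state pool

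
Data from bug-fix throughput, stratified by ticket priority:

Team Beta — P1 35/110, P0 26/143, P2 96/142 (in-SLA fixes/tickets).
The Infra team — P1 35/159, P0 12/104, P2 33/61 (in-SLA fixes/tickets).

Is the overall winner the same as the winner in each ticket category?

P1: Team Beta 35/110 = 31.8%, the Infra team 35/159 = 22.0% → Team Beta
P0: Team Beta 26/143 = 18.2%, the Infra team 12/104 = 11.5% → Team Beta
P2: Team Beta 96/142 = 67.6%, the Infra team 33/61 = 54.1% → Team Beta
Overall: Team Beta 157/395 = 39.7%, the Infra team 80/324 = 24.7% → Team Beta
Team Beta wins overall and in every ticket group — no reversal.

Yes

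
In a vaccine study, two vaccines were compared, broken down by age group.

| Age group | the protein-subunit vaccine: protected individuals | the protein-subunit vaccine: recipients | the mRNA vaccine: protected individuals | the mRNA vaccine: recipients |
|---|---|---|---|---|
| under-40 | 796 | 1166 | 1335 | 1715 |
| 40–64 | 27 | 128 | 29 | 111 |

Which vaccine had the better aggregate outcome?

the mRNA vaccine

Under-40: the protein-subunit vaccine 796/1166 = 68.3%, the mRNA vaccine 1335/1715 = 77.8% → the mRNA vaccine
40–64: the protein-subunit vaccine 27/128 = 21.1%, the mRNA vaccine 29/111 = 26.1% → the mRNA vaccine
Overall: the protein-subunit vaccine 823/1294 = 63.6%, the mRNA vaccine 1364/1826 = 74.7% → the mRNA vaccine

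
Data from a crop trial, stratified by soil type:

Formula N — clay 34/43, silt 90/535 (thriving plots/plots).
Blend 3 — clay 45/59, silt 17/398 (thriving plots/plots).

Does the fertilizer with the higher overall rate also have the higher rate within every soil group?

Yes

Clay: Formula N 34/43 = 79.1%, Blend 3 45/59 = 76.3% → Formula N
Silt: Formula N 90/535 = 16.8%, Blend 3 17/398 = 4.3% → Formula N
Overall: Formula N 124/578 = 21.5%, Blend 3 62/457 = 13.6% → Formula N
Formula N wins overall and in every soil group — no reversal.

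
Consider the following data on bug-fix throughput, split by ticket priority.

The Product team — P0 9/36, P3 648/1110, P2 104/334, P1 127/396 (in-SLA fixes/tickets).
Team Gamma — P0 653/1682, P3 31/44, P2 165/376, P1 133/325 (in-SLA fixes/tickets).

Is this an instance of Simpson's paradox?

P0: the Product team 9/36 = 25.0%, Team Gamma 653/1682 = 38.8% → Team Gamma
P3: the Product team 648/1110 = 58.4%, Team Gamma 31/44 = 70.5% → Team Gamma
P2: the Product team 104/334 = 31.1%, Team Gamma 165/376 = 43.9% → Team Gamma
P1: the Product team 127/396 = 32.1%, Team Gamma 133/325 = 40.9% → Team Gamma
Overall: the Product team 888/1876 = 47.3%, Team Gamma 982/2427 = 40.5% → the Product team
Team Gamma wins each ticket group but the Product team wins overall — the comparison reverses. Team Gamma's tickets skew toward P0, which has a lower base rate.

Yes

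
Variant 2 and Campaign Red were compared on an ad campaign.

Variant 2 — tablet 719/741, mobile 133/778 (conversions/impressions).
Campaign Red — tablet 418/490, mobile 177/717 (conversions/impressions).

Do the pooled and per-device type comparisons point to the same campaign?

Tablet: Variant 2 719/741 = 97.0%, Campaign Red 418/490 = 85.3% → Variant 2
Mobile: Variant 2 133/778 = 17.1%, Campaign Red 177/717 = 24.7% → Campaign Red
Overall: Variant 2 852/1519 = 56.1%, Campaign Red 595/1207 = 49.3% → Variant 2
Neither sweeps: Variant 2 wins 1 of 2 groups, Campaign Red wins 1. Variant 2 wins overall but not every group — no Simpson reversal.

No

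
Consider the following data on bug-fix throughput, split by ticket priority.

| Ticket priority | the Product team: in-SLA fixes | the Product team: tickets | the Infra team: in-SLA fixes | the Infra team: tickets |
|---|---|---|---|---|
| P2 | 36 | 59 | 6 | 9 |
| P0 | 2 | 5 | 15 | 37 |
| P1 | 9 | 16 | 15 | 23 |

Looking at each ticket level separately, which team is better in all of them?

the Infra team

P2: the Product team 36/59 = 61.0%, the Infra team 6/9 = 66.7% → the Infra team
P0: the Product team 2/5 = 40.0%, the Infra team 15/37 = 40.5% → the Infra team
P1: the Product team 9/16 = 56.2%, the Infra team 15/23 = 65.2% → the Infra team
The Infra team has the higher rate in all 3 groups.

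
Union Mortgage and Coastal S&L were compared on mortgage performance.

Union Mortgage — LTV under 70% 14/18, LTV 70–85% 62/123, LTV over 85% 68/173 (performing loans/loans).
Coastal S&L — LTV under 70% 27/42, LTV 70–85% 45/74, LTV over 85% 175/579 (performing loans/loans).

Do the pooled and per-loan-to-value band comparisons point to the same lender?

No

LTV under 70%: Union Mortgage 14/18 = 77.8%, Coastal S&L 27/42 = 64.3% → Union Mortgage
LTV 70–85%: Union Mortgage 62/123 = 50.4%, Coastal S&L 45/74 = 60.8% → Coastal S&L
LTV over 85%: Union Mortgage 68/173 = 39.3%, Coastal S&L 175/579 = 30.2% → Union Mortgage
Overall: Union Mortgage 144/314 = 45.9%, Coastal S&L 247/695 = 35.5% → Union Mortgage
Neither sweeps: Union Mortgage wins 2 of 3 groups, Coastal S&L wins 1. Union Mortgage wins overall but not every group — no Simpson reversal.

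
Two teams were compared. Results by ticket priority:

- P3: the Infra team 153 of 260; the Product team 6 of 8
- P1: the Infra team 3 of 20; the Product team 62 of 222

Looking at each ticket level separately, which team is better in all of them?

the Product team

P3: the Infra team 153/260 = 58.8%, the Product team 6/8 = 75.0% → the Product team
P1: the Infra team 3/20 = 15.0%, the Product team 62/222 = 27.9% → the Product team
The Product team has the higher rate in both groups.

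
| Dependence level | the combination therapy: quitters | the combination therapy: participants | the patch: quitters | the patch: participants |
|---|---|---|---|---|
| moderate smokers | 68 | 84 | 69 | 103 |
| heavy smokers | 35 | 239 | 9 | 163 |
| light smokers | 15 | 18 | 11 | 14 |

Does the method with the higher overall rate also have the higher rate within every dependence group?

Yes

Moderate smokers: the combination therapy 68/84 = 81.0%, the patch 69/103 = 67.0% → the combination therapy
Heavy smokers: the combination therapy 35/239 = 14.6%, the patch 9/163 = 5.5% → the combination therapy
Light smokers: the combination therapy 15/18 = 83.3%, the patch 11/14 = 78.6% → the combination therapy
Overall: the combination therapy 118/341 = 34.6%, the patch 89/280 = 31.8% → the combination therapy
The combination therapy wins overall and in every dependence group — no reversal.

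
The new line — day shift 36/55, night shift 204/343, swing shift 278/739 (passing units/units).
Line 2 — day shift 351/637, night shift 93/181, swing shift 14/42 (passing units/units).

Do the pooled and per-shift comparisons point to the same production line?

Day shift: the new line 36/55 = 65.5%, Line 2 351/637 = 55.1% → the new line
Night shift: the new line 204/343 = 59.5%, Line 2 93/181 = 51.4% → the new line
Swing shift: the new line 278/739 = 37.6%, Line 2 14/42 = 33.3% → the new line
Overall: the new line 518/1137 = 45.6%, Line 2 458/860 = 53.3% → Line 2
The new line wins each shift group but Line 2 wins overall — the comparison reverses. The new line's units skew toward swing shift, which has a lower base rate.

No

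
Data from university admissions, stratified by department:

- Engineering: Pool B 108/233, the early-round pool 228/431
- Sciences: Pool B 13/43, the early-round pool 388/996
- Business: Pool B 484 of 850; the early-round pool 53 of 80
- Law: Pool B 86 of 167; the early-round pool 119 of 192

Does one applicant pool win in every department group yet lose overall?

Yes

Engineering: Pool B 108/233 = 46.4%, the early-round pool 228/431 = 52.9% → the early-round pool
Sciences: Pool B 13/43 = 30.2%, the early-round pool 388/996 = 39.0% → the early-round pool
Business: Pool B 484/850 = 56.9%, the early-round pool 53/80 = 66.2% → the early-round pool
Law: Pool B 86/167 = 51.5%, the early-round pool 119/192 = 62.0% → the early-round pool
Overall: Pool B 691/1293 = 53.4%, the early-round pool 788/1699 = 46.4% → Pool B
The early-round pool wins each department group but Pool B wins overall — the comparison reverses. The early-round pool's applicants skew toward Sciences, which has a lower base rate.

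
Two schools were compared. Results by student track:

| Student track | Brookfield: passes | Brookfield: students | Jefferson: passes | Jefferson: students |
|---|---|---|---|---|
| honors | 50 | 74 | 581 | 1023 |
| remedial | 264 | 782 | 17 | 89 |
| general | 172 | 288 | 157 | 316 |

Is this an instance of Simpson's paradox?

Yes

Honors: Brookfield 50/74 = 67.6%, Jefferson 581/1023 = 56.8% → Brookfield
Remedial: Brookfield 264/782 = 33.8%, Jefferson 17/89 = 19.1% → Brookfield
General: Brookfield 172/288 = 59.7%, Jefferson 157/316 = 49.7% → Brookfield
Overall: Brookfield 486/1144 = 42.5%, Jefferson 755/1428 = 52.9% → Jefferson
Brookfield wins each student group but Jefferson wins overall — the comparison reverses. Brookfield's students skew toward remedial, which has a lower base rate.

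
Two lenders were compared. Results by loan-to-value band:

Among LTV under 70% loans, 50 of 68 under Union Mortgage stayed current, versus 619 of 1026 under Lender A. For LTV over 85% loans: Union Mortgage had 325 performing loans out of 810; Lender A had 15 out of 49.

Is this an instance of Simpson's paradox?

Yes

LTV under 70%: Union Mortgage 50/68 = 73.5%, Lender A 619/1026 = 60.3% → Union Mortgage
LTV over 85%: Union Mortgage 325/810 = 40.1%, Lender A 15/49 = 30.6% → Union Mortgage
Overall: Union Mortgage 375/878 = 42.7%, Lender A 634/1075 = 59.0% → Lender A
Union Mortgage wins each loan-to-value group but Lender A wins overall — the comparison reverses. Union Mortgage's loans skew toward LTV over 85%, which has a lower base rate.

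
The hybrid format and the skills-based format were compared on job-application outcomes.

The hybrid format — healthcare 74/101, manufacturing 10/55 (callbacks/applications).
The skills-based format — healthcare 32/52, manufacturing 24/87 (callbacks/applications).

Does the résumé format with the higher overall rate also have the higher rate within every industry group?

No

Healthcare: the hybrid format 74/101 = 73.3%, the skills-based format 32/52 = 61.5% → the hybrid format
Manufacturing: the hybrid format 10/55 = 18.2%, the skills-based format 24/87 = 27.6% → the skills-based format
Overall: the hybrid format 84/156 = 53.8%, the skills-based format 56/139 = 40.3% → the hybrid format
Neither sweeps: the hybrid format wins 1 of 2 groups, the skills-based format wins 1. The hybrid format wins overall but not every group — no Simpson reversal.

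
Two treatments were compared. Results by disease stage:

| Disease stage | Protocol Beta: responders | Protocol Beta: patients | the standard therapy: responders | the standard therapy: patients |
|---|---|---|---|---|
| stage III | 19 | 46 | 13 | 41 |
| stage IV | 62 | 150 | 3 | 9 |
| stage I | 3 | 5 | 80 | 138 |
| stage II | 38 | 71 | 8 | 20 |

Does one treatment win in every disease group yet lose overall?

Yes

Stage III: Protocol Beta 19/46 = 41.3%, the standard therapy 13/41 = 31.7% → Protocol Beta
Stage IV: Protocol Beta 62/150 = 41.3%, the standard therapy 3/9 = 33.3% → Protocol Beta
Stage I: Protocol Beta 3/5 = 60.0%, the standard therapy 80/138 = 58.0% → Protocol Beta
Stage II: Protocol Beta 38/71 = 53.5%, the standard therapy 8/20 = 40.0% → Protocol Beta
Overall: Protocol Beta 122/272 = 44.9%, the standard therapy 104/208 = 50.0% → the standard therapy
Protocol Beta wins each disease group but the standard therapy wins overall — the comparison reverses. Protocol Beta's patients skew toward stage IV, which has a lower base rate.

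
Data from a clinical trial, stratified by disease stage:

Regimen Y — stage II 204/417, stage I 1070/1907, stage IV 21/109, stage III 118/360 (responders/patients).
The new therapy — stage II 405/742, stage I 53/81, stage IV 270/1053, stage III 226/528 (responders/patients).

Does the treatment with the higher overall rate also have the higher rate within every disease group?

No

Stage II: Regimen Y 204/417 = 48.9%, the new therapy 405/742 = 54.6% → the new therapy
Stage I: Regimen Y 1070/1907 = 56.1%, the new therapy 53/81 = 65.4% → the new therapy
Stage IV: Regimen Y 21/109 = 19.3%, the new therapy 270/1053 = 25.6% → the new therapy
Stage III: Regimen Y 118/360 = 32.8%, the new therapy 226/528 = 42.8% → the new therapy
Overall: Regimen Y 1413/2793 = 50.6%, the new therapy 954/2404 = 39.7% → Regimen Y
The new therapy wins each disease group but Regimen Y wins overall — the comparison reverses. The new therapy's patients skew toward stage IV, which has a lower base rate.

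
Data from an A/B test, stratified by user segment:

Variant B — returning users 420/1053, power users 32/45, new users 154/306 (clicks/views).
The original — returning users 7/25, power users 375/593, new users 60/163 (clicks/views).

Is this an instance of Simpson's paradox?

Yes

Returning users: Variant B 420/1053 = 39.9%, the original 7/25 = 28.0% → Variant B
Power users: Variant B 32/45 = 71.1%, the original 375/593 = 63.2% → Variant B
New users: Variant B 154/306 = 50.3%, the original 60/163 = 36.8% → Variant B
Overall: Variant B 606/1404 = 43.2%, the original 442/781 = 56.6% → the original
Variant B wins each user group but the original wins overall — the comparison reverses. Variant B's views skew toward returning users, which has a lower base rate.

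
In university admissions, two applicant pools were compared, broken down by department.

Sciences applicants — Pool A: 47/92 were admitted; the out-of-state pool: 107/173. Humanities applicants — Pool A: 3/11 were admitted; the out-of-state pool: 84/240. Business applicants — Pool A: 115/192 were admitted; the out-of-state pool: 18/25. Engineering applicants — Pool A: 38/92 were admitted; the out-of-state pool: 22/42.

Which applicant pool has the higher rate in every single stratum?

Sciences: Pool A 47/92 = 51.1%, the out-of-state pool 107/173 = 61.8% → the out-of-state pool
Humanities: Pool A 3/11 = 27.3%, the out-of-state pool 84/240 = 35.0% → the out-of-state pool
Business: Pool A 115/192 = 59.9%, the out-of-state pool 18/25 = 72.0% → the out-of-state pool
Engineering: Pool A 38/92 = 41.3%, the out-of-state pool 22/42 = 52.4% → the out-of-state pool
The out-of-state pool has the higher rate in all 4 groups.

the out-of-state pool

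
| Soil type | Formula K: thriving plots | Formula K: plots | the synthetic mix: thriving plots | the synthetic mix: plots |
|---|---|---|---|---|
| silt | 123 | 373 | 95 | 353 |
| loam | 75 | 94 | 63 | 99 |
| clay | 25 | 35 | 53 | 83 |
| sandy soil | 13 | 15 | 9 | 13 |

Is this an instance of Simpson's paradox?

No

Silt: Formula K 123/373 = 33.0%, the synthetic mix 95/353 = 26.9% → Formula K
Loam: Formula K 75/94 = 79.8%, the synthetic mix 63/99 = 63.6% → Formula K
Clay: Formula K 25/35 = 71.4%, the synthetic mix 53/83 = 63.9% → Formula K
Sandy soil: Formula K 13/15 = 86.7%, the synthetic mix 9/13 = 69.2% → Formula K
Overall: Formula K 236/517 = 45.6%, the synthetic mix 220/548 = 40.1% → Formula K
Formula K wins overall and in every soil group — no reversal.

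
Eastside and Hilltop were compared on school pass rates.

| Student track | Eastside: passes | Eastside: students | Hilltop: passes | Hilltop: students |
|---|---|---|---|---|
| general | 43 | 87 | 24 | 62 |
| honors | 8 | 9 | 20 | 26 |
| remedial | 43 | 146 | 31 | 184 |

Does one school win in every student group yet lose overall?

General: Eastside 43/87 = 49.4%, Hilltop 24/62 = 38.7% → Eastside
Honors: Eastside 8/9 = 88.9%, Hilltop 20/26 = 76.9% → Eastside
Remedial: Eastside 43/146 = 29.5%, Hilltop 31/184 = 16.8% → Eastside
Overall: Eastside 94/242 = 38.8%, Hilltop 75/272 = 27.6% → Eastside
Eastside wins overall and in every student group — no reversal.

No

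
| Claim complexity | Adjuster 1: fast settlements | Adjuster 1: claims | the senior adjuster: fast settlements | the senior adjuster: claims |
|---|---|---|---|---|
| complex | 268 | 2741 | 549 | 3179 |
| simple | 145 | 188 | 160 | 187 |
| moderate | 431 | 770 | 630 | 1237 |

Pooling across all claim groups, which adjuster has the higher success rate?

Complex: Adjuster 1 268/2741 = 9.8%, the senior adjuster 549/3179 = 17.3% → the senior adjuster
Simple: Adjuster 1 145/188 = 77.1%, the senior adjuster 160/187 = 85.6% → the senior adjuster
Moderate: Adjuster 1 431/770 = 56.0%, the senior adjuster 630/1237 = 50.9% → Adjuster 1
Overall: Adjuster 1 844/3699 = 22.8%, the senior adjuster 1339/4603 = 29.1% → the senior adjuster
(Neither sweeps every claim group, but the senior adjuster has the higher pooled rate.)

the senior adjuster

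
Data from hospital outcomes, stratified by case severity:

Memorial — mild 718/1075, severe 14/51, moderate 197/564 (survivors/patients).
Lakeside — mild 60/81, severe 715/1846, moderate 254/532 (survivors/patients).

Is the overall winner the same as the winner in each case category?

Mild: Memorial 718/1075 = 66.8%, Lakeside 60/81 = 74.1% → Lakeside
Severe: Memorial 14/51 = 27.5%, Lakeside 715/1846 = 38.7% → Lakeside
Moderate: Memorial 197/564 = 34.9%, Lakeside 254/532 = 47.7% → Lakeside
Overall: Memorial 929/1690 = 55.0%, Lakeside 1029/2459 = 41.8% → Memorial
Lakeside wins each case group but Memorial wins overall — the comparison reverses. Lakeside's patients skew toward severe, which has a lower base rate.

No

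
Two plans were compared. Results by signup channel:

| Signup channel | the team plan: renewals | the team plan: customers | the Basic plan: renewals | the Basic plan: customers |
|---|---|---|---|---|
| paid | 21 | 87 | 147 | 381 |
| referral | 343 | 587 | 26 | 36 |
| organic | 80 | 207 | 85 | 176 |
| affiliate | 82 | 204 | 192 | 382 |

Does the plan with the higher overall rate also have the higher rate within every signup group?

Paid: the team plan 21/87 = 24.1%, the Basic plan 147/381 = 38.6% → the Basic plan
Referral: the team plan 343/587 = 58.4%, the Basic plan 26/36 = 72.2% → the Basic plan
Organic: the team plan 80/207 = 38.6%, the Basic plan 85/176 = 48.3% → the Basic plan
Affiliate: the team plan 82/204 = 40.2%, the Basic plan 192/382 = 50.3% → the Basic plan
Overall: the team plan 526/1085 = 48.5%, the Basic plan 450/975 = 46.2% → the team plan
The Basic plan wins each signup group but the team plan wins overall — the comparison reverses. The Basic plan's customers skew toward paid, which has a lower base rate.

No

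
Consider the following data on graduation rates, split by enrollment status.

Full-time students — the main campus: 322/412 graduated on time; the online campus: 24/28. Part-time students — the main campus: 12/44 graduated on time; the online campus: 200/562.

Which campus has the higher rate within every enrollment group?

Full-time: the main campus 322/412 = 78.2%, the online campus 24/28 = 85.7% → the online campus
Part-time: the main campus 12/44 = 27.3%, the online campus 200/562 = 35.6% → the online campus
The online campus has the higher rate in both groups.

the online campus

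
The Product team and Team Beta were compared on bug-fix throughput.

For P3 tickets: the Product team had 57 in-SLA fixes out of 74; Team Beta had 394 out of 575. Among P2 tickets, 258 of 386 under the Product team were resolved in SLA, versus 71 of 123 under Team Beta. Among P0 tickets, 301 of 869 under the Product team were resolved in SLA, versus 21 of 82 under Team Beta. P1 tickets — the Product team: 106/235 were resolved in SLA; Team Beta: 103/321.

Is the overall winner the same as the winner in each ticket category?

No

P3: the Product team 57/74 = 77.0%, Team Beta 394/575 = 68.5% → the Product team
P2: the Product team 258/386 = 66.8%, Team Beta 71/123 = 57.7% → the Product team
P0: the Product team 301/869 = 34.6%, Team Beta 21/82 = 25.6% → the Product team
P1: the Product team 106/235 = 45.1%, Team Beta 103/321 = 32.1% → the Product team
Overall: the Product team 722/1564 = 46.2%, Team Beta 589/1101 = 53.5% → Team Beta
The Product team wins each ticket group but Team Beta wins overall — the comparison reverses. The Product team's tickets skew toward P0, which has a lower base rate.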